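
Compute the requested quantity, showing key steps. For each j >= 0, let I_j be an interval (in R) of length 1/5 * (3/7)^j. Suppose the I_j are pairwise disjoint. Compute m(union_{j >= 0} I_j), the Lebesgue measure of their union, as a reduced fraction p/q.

By countable additivity of the Lebesgue measure on pairwise disjoint measurable sets,
  m(union_{j >= 0} I_j) = sum_{j >= 0} m(I_j) = sum_{j >= 0} a * r^j,
  with a = 1/5 and r = 3/7.
Since 0 < r = 3/7 < 1, the geometric series converges:
  sum_{j >= 0} a * r^j = a / (1 - r).
  = 1/5 / (1 - 3/7)
  = 1/5 / (4/7)
  = 7/20.

7/20


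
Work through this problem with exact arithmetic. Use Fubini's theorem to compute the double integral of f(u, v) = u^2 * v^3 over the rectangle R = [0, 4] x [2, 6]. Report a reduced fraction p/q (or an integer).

f(u, v) is a tensor product of a function of u and a function of v, and both factors are bounded continuous (hence Lebesgue integrable) on the rectangle, so Fubini's theorem applies:
  integral_R f d(m x m) = (integral_a1^b1 u^2 du) * (integral_a2^b2 v^3 dv).
Inner integral in u: integral_{0}^{4} u^2 du = (4^3 - 0^3)/3
  = 64/3.
Inner integral in v: integral_{2}^{6} v^3 dv = (6^4 - 2^4)/4
  = 320.
Product: (64/3) * (320) = 20480/3.

20480/3


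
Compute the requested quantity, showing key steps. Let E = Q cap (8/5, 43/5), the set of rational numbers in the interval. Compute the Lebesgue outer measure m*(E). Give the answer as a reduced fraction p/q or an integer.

Q cap (8/5, 43/5) is countable; list its elements as q_1, q_2, ... . Fix eps > 0 and cover the k-th point by an interval of length eps * 2^(-k). The cover has total length eps * sum_{k>=1} 2^(-k) = eps, so by definition of outer measure m*(Q cap (8/5, 43/5)) <= eps. Since eps was arbitrary and m* >= 0, the outer measure is 0.

0


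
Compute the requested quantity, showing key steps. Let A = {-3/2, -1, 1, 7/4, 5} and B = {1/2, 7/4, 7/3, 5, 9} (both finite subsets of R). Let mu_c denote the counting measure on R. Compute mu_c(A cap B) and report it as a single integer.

Counting measure on a finite set equals cardinality. mu_c(A cap B) = |A cap B| (elements appearing in both).
Enumerating the elements of A that also lie in B gives 2 element(s).
So mu_c(A cap B) = 2.

2


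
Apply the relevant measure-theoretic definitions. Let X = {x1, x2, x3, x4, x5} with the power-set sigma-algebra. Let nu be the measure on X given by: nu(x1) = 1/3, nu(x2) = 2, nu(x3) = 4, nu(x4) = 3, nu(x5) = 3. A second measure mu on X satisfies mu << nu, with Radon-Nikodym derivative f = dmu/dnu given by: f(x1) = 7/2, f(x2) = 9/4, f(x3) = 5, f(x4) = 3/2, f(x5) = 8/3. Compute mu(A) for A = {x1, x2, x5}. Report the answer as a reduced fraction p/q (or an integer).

By the defining property of the Radon-Nikodym derivative, for every measurable set A,
  mu(A) = integral_A f dnu.
Since nu is a discrete measure concentrated on the atoms of X, the integral over A reduces to the sum
  mu(A) = sum_{x in A} f(x) * nu({x}).
Computing each term:
  x1: f(x1) * nu(x1) = 7/2 * 1/3 = 7/6.
  x2: f(x2) * nu(x2) = 9/4 * 2 = 9/2.
  x5: f(x5) * nu(x5) = 8/3 * 3 = 8.
Summing: mu(A) = 7/6 + 9/2 + 8 = 41/3.

41/3


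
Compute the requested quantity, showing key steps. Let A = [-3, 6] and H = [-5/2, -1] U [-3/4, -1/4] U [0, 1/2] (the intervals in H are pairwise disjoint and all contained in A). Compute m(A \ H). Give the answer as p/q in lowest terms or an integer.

The ambient interval has length m(A) = 6 - (-3) = 9.
Since the holes are disjoint and sit inside A, by finite additivity
  m(H) = sum_i (b_i - a_i), and m(A \ H) = m(A) - m(H).
Computing the hole measures:
  m(H_1) = -1 - (-5/2) = 3/2.
  m(H_2) = -1/4 - (-3/4) = 1/2.
  m(H_3) = 1/2 - 0 = 1/2.
Summed: m(H) = 3/2 + 1/2 + 1/2 = 5/2.
So m(A \ H) = 9 - 5/2 = 13/2.

13/2


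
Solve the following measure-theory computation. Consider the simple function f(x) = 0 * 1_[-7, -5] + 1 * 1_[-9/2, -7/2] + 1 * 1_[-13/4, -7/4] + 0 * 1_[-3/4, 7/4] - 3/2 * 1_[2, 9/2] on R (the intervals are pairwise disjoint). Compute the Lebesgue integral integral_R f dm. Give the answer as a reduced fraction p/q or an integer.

For a simple function f = sum_i c_i * 1_{A_i} with disjoint A_i,
  integral f dm = sum_i c_i * m(A_i).
Lengths of the A_i:
  m(A_1) = -5 - (-7) = 2.
  m(A_2) = -7/2 - (-9/2) = 1.
  m(A_3) = -7/4 - (-13/4) = 3/2.
  m(A_4) = 7/4 - (-3/4) = 5/2.
  m(A_5) = 9/2 - 2 = 5/2.
Contributions c_i * m(A_i):
  (0) * (2) = 0.
  (1) * (1) = 1.
  (1) * (3/2) = 3/2.
  (0) * (5/2) = 0.
  (-3/2) * (5/2) = -15/4.
Total: 0 + 1 + 3/2 + 0 - 15/4 = -5/4.

-5/4


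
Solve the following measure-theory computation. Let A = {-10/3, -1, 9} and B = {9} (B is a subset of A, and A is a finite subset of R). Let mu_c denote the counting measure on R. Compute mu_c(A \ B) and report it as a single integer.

Counting measure assigns mu_c(E) = |E| (number of elements) when E is finite. For B subset A, A \ B is the set of elements of A not in B, so |A \ B| = |A| - |B|.
|A| = 3, |B| = 1, so mu_c(A \ B) = 3 - 1 = 2.

2


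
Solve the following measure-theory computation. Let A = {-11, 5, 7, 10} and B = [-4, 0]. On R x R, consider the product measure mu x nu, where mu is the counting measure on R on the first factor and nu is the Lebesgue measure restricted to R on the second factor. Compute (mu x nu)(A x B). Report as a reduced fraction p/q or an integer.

For a measurable rectangle A x B, the product measure satisfies
  (mu x nu)(A x B) = mu(A) * nu(B).
  mu(A) = 4.
  nu(B) = 4.
  (mu x nu)(A x B) = 4 * 4 = 16.

16


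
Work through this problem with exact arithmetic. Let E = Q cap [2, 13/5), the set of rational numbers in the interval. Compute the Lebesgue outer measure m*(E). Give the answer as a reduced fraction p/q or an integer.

The set Q cap [2, 13/5) is countable (a subset of the countable set Q). Lebesgue outer measure of any countable set is 0: each singleton {q} has m*({q}) = 0, and by countable subadditivity m*(union_k {q_k}) <= sum_k m*({q_k}) = sum_k 0 = 0. The reverse inequality m*(E) >= 0 is automatic. So m*(Q cap [2, 13/5)) = 0.

0


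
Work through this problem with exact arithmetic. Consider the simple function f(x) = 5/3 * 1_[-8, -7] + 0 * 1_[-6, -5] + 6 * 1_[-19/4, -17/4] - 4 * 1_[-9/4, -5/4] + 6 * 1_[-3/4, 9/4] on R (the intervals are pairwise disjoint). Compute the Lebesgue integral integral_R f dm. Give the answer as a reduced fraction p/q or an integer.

For a simple function f = sum_i c_i * 1_{A_i} with disjoint A_i,
  integral f dm = sum_i c_i * m(A_i).
Lengths of the A_i:
  m(A_1) = -7 - (-8) = 1.
  m(A_2) = -5 - (-6) = 1.
  m(A_3) = -17/4 - (-19/4) = 1/2.
  m(A_4) = -5/4 - (-9/4) = 1.
  m(A_5) = 9/4 - (-3/4) = 3.
Contributions c_i * m(A_i):
  (5/3) * (1) = 5/3.
  (0) * (1) = 0.
  (6) * (1/2) = 3.
  (-4) * (1) = -4.
  (6) * (3) = 18.
Total: 5/3 + 0 + 3 - 4 + 18 = 56/3.

56/3


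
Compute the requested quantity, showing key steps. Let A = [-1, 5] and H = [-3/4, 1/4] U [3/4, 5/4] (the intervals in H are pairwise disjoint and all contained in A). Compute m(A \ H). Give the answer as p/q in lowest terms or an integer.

The ambient interval has length m(A) = 5 - (-1) = 6.
Since the holes are disjoint and sit inside A, by finite additivity
  m(H) = sum_i (b_i - a_i), and m(A \ H) = m(A) - m(H).
Computing the hole measures:
  m(H_1) = 1/4 - (-3/4) = 1.
  m(H_2) = 5/4 - 3/4 = 1/2.
Summed: m(H) = 1 + 1/2 = 3/2.
So m(A \ H) = 6 - 3/2 = 9/2.

9/2


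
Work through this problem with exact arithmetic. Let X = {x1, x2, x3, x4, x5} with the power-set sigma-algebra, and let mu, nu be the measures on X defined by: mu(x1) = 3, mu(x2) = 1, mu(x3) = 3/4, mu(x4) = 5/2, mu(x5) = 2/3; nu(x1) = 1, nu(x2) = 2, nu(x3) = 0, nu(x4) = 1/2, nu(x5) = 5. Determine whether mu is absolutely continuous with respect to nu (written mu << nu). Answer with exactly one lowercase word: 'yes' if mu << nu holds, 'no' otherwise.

mu << nu means: every nu-null measurable set is also mu-null; equivalently, for every atom x, if nu({x}) = 0 then mu({x}) = 0.
Checking each atom:
  x1: nu = 1 > 0 -> no constraint.
  x2: nu = 2 > 0 -> no constraint.
  x3: nu = 0, mu = 3/4 > 0 -> violates mu << nu.
  x4: nu = 1/2 > 0 -> no constraint.
  x5: nu = 5 > 0 -> no constraint.
The atom(s) x3 violate the condition (nu = 0 but mu > 0). Therefore mu is NOT absolutely continuous w.r.t. nu.

no


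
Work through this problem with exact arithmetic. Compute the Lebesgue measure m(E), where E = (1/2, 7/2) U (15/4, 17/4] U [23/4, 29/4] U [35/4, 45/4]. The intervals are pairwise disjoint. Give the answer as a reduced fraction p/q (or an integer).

For pairwise disjoint intervals, m(union_i I_i) = sum_i m(I_i),
and m is invariant under swapping open/closed endpoints (single points have measure 0).
So m(E) = sum_i (b_i - a_i).
  I_1 has length 7/2 - 1/2 = 3.
  I_2 has length 17/4 - 15/4 = 1/2.
  I_3 has length 29/4 - 23/4 = 3/2.
  I_4 has length 45/4 - 35/4 = 5/2.
Summing:
  m(E) = 3 + 1/2 + 3/2 + 5/2 = 15/2.

15/2


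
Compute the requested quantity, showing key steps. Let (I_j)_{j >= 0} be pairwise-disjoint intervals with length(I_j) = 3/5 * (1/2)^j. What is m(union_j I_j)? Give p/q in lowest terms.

By countable additivity of the Lebesgue measure on pairwise disjoint measurable sets,
  m(union_{j >= 0} I_j) = sum_{j >= 0} m(I_j) = sum_{j >= 0} a * r^j,
  with a = 3/5 and r = 1/2.
Since 0 < r = 1/2 < 1, the geometric series converges:
  sum_{j >= 0} a * r^j = a / (1 - r).
  = 3/5 / (1 - 1/2)
  = 3/5 / (1/2)
  = 6/5.

6/5


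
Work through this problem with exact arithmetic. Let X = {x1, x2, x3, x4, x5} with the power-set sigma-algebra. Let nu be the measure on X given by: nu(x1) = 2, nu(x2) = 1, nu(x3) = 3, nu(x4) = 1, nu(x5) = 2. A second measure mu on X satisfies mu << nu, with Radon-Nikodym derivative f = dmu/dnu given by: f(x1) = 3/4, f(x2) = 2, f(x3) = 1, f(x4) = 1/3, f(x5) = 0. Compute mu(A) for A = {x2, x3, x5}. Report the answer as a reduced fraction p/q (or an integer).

By the defining property of the Radon-Nikodym derivative, for every measurable set A,
  mu(A) = integral_A f dnu.
Since nu is a discrete measure concentrated on the atoms of X, the integral over A reduces to the sum
  mu(A) = sum_{x in A} f(x) * nu({x}).
Computing each term:
  x2: f(x2) * nu(x2) = 2 * 1 = 2.
  x3: f(x3) * nu(x3) = 1 * 3 = 3.
  x5: f(x5) * nu(x5) = 0 * 2 = 0.
Summing: mu(A) = 2 + 3 + 0 = 5.

5


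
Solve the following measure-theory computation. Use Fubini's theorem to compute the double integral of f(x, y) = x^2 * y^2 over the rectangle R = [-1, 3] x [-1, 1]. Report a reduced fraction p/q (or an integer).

f(x, y) is a tensor product of a function of x and a function of y, and both factors are bounded continuous (hence Lebesgue integrable) on the rectangle, so Fubini's theorem applies:
  integral_R f d(m x m) = (integral_a1^b1 x^2 dx) * (integral_a2^b2 y^2 dy).
Inner integral in x: integral_{-1}^{3} x^2 dx = (3^3 - (-1)^3)/3
  = 28/3.
Inner integral in y: integral_{-1}^{1} y^2 dy = (1^3 - (-1)^3)/3
  = 2/3.
Product: (28/3) * (2/3) = 56/9.

56/9


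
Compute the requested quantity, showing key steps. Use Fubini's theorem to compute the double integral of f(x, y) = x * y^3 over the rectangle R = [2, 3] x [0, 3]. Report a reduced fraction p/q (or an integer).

f(x, y) is a tensor product of a function of x and a function of y, and both factors are bounded continuous (hence Lebesgue integrable) on the rectangle, so Fubini's theorem applies:
  integral_R f d(m x m) = (integral_a1^b1 x dx) * (integral_a2^b2 y^3 dy).
Inner integral in x: integral_{2}^{3} x dx = (3^2 - 2^2)/2
  = 5/2.
Inner integral in y: integral_{0}^{3} y^3 dy = (3^4 - 0^4)/4
  = 81/4.
Product: (5/2) * (81/4) = 405/8.

405/8


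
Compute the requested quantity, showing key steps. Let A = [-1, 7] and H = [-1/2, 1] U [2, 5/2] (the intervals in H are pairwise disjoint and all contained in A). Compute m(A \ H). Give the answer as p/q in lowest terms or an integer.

The ambient interval has length m(A) = 7 - (-1) = 8.
Since the holes are disjoint and sit inside A, by finite additivity
  m(H) = sum_i (b_i - a_i), and m(A \ H) = m(A) - m(H).
Computing the hole measures:
  m(H_1) = 1 - (-1/2) = 3/2.
  m(H_2) = 5/2 - 2 = 1/2.
Summed: m(H) = 3/2 + 1/2 = 2.
So m(A \ H) = 8 - 2 = 6.

6


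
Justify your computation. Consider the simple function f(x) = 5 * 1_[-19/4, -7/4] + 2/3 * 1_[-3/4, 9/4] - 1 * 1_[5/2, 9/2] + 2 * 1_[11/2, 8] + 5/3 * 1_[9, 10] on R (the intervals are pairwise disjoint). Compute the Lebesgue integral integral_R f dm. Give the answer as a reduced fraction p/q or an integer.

For a simple function f = sum_i c_i * 1_{A_i} with disjoint A_i,
  integral f dm = sum_i c_i * m(A_i).
Lengths of the A_i:
  m(A_1) = -7/4 - (-19/4) = 3.
  m(A_2) = 9/4 - (-3/4) = 3.
  m(A_3) = 9/2 - 5/2 = 2.
  m(A_4) = 8 - 11/2 = 5/2.
  m(A_5) = 10 - 9 = 1.
Contributions c_i * m(A_i):
  (5) * (3) = 15.
  (2/3) * (3) = 2.
  (-1) * (2) = -2.
  (2) * (5/2) = 5.
  (5/3) * (1) = 5/3.
Total: 15 + 2 - 2 + 5 + 5/3 = 65/3.

65/3


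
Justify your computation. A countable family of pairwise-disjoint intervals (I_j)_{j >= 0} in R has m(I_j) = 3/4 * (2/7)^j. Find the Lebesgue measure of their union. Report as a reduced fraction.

By countable additivity of the Lebesgue measure on pairwise disjoint measurable sets,
  m(union_{j >= 0} I_j) = sum_{j >= 0} m(I_j) = sum_{j >= 0} a * r^j,
  with a = 3/4 and r = 2/7.
Since 0 < r = 2/7 < 1, the geometric series converges:
  sum_{j >= 0} a * r^j = a / (1 - r).
  = 3/4 / (1 - 2/7)
  = 3/4 / (5/7)
  = 21/20.

21/20


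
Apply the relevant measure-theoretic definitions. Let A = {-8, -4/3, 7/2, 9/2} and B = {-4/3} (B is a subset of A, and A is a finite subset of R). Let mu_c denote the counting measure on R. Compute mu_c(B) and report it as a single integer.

Counting measure assigns mu_c(E) = |E| (number of elements) when E is finite.
B has 1 element(s), so mu_c(B) = 1.

1


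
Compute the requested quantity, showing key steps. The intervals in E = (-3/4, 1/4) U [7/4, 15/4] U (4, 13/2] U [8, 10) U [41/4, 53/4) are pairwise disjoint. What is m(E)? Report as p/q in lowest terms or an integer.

For pairwise disjoint intervals, m(union_i I_i) = sum_i m(I_i),
and m is invariant under swapping open/closed endpoints (single points have measure 0).
So m(E) = sum_i (b_i - a_i).
  I_1 has length 1/4 - (-3/4) = 1.
  I_2 has length 15/4 - 7/4 = 2.
  I_3 has length 13/2 - 4 = 5/2.
  I_4 has length 10 - 8 = 2.
  I_5 has length 53/4 - 41/4 = 3.
Summing:
  m(E) = 1 + 2 + 5/2 + 2 + 3 = 21/2.

21/2


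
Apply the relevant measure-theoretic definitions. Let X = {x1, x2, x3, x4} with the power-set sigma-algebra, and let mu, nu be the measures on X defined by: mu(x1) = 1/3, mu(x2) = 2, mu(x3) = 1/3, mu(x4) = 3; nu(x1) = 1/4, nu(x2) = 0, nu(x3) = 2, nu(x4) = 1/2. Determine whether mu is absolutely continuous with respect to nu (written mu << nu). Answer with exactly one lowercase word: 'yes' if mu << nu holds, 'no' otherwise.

mu << nu means: every nu-null measurable set is also mu-null; equivalently, for every atom x, if nu({x}) = 0 then mu({x}) = 0.
Checking each atom:
  x1: nu = 1/4 > 0 -> no constraint.
  x2: nu = 0, mu = 2 > 0 -> violates mu << nu.
  x3: nu = 2 > 0 -> no constraint.
  x4: nu = 1/2 > 0 -> no constraint.
The atom(s) x2 violate the condition (nu = 0 but mu > 0). Therefore mu is NOT absolutely continuous w.r.t. nu.

no


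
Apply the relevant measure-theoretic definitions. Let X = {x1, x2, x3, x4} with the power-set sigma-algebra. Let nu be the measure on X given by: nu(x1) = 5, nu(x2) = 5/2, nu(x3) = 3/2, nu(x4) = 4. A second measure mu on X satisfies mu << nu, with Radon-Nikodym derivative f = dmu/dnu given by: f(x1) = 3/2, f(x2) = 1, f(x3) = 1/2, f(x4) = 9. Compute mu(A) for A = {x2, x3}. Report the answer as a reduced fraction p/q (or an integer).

By the defining property of the Radon-Nikodym derivative, for every measurable set A,
  mu(A) = integral_A f dnu.
Since nu is a discrete measure concentrated on the atoms of X, the integral over A reduces to the sum
  mu(A) = sum_{x in A} f(x) * nu({x}).
Computing each term:
  x2: f(x2) * nu(x2) = 1 * 5/2 = 5/2.
  x3: f(x3) * nu(x3) = 1/2 * 3/2 = 3/4.
Summing: mu(A) = 5/2 + 3/4 = 13/4.

13/4


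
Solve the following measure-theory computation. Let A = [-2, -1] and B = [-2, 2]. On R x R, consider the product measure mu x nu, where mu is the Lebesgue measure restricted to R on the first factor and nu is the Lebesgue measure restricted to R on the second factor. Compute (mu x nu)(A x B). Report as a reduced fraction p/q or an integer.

For a measurable rectangle A x B, the product measure satisfies
  (mu x nu)(A x B) = mu(A) * nu(B).
  mu(A) = 1.
  nu(B) = 4.
  (mu x nu)(A x B) = 1 * 4 = 4.

4


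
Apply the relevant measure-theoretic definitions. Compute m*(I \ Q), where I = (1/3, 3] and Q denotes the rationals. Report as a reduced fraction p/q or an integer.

The interval I = (1/3, 3] has m(I) = 3 - 1/3 = 8/3 (endpoints are measure-zero, so open/closed/half-open agree). Write I = (I cap Q) u (I \ Q). The rationals in I are countable, so m*(I cap Q) = 0 (cover each rational by intervals whose total length is arbitrarily small). By countable subadditivity m*(I) <= m*(I cap Q) + m*(I \ Q), hence m*(I \ Q) >= m(I) = 8/3. The reverse inequality m*(I \ Q) <= m*(I) = 8/3 is trivial since (I \ Q) is a subset of I. Therefore m*(I \ Q) = 8/3.

8/3


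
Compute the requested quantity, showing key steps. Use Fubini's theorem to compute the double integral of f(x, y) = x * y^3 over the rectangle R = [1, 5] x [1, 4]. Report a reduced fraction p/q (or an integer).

f(x, y) is a tensor product of a function of x and a function of y, and both factors are bounded continuous (hence Lebesgue integrable) on the rectangle, so Fubini's theorem applies:
  integral_R f d(m x m) = (integral_a1^b1 x dx) * (integral_a2^b2 y^3 dy).
Inner integral in x: integral_{1}^{5} x dx = (5^2 - 1^2)/2
  = 12.
Inner integral in y: integral_{1}^{4} y^3 dy = (4^4 - 1^4)/4
  = 255/4.
Product: (12) * (255/4) = 765.

765


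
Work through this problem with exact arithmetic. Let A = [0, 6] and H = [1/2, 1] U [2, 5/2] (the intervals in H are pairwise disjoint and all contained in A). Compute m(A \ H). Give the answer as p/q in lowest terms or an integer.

The ambient interval has length m(A) = 6 - 0 = 6.
Since the holes are disjoint and sit inside A, by finite additivity
  m(H) = sum_i (b_i - a_i), and m(A \ H) = m(A) - m(H).
Computing the hole measures:
  m(H_1) = 1 - 1/2 = 1/2.
  m(H_2) = 5/2 - 2 = 1/2.
Summed: m(H) = 1/2 + 1/2 = 1.
So m(A \ H) = 6 - 1 = 5.

5


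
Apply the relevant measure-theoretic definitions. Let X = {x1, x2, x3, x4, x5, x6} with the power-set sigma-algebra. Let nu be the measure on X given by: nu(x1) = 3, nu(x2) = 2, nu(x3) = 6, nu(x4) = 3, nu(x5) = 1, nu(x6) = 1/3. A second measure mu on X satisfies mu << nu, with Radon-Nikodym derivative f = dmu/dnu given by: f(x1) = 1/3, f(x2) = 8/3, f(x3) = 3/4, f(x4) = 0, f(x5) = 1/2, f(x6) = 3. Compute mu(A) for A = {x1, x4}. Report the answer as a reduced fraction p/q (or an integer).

By the defining property of the Radon-Nikodym derivative, for every measurable set A,
  mu(A) = integral_A f dnu.
Since nu is a discrete measure concentrated on the atoms of X, the integral over A reduces to the sum
  mu(A) = sum_{x in A} f(x) * nu({x}).
Computing each term:
  x1: f(x1) * nu(x1) = 1/3 * 3 = 1.
  x4: f(x4) * nu(x4) = 0 * 3 = 0.
Summing: mu(A) = 1 + 0 = 1.

1


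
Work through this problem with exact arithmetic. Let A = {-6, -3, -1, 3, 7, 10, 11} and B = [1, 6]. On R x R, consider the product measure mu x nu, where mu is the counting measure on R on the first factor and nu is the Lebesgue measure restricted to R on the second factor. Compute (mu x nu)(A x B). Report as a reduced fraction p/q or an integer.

For a measurable rectangle A x B, the product measure satisfies
  (mu x nu)(A x B) = mu(A) * nu(B).
  mu(A) = 7.
  nu(B) = 5.
  (mu x nu)(A x B) = 7 * 5 = 35.

35


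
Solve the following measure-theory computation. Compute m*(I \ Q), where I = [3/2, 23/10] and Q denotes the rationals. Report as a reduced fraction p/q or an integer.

The interval I = [3/2, 23/10] has m(I) = 23/10 - 3/2 = 4/5 (endpoints are measure-zero, so open/closed/half-open agree). Write I = (I cap Q) u (I \ Q). The rationals in I are countable, so m*(I cap Q) = 0 (cover each rational by intervals whose total length is arbitrarily small). By countable subadditivity m*(I) <= m*(I cap Q) + m*(I \ Q), hence m*(I \ Q) >= m(I) = 4/5. The reverse inequality m*(I \ Q) <= m*(I) = 4/5 is trivial since (I \ Q) is a subset of I. Therefore m*(I \ Q) = 4/5.

4/5


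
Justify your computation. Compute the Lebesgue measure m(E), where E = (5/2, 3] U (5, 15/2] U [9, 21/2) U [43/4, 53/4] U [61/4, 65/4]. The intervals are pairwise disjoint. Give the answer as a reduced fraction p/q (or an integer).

For pairwise disjoint intervals, m(union_i I_i) = sum_i m(I_i),
and m is invariant under swapping open/closed endpoints (single points have measure 0).
So m(E) = sum_i (b_i - a_i).
  I_1 has length 3 - 5/2 = 1/2.
  I_2 has length 15/2 - 5 = 5/2.
  I_3 has length 21/2 - 9 = 3/2.
  I_4 has length 53/4 - 43/4 = 5/2.
  I_5 has length 65/4 - 61/4 = 1.
Summing:
  m(E) = 1/2 + 5/2 + 3/2 + 5/2 + 1 = 8.

8


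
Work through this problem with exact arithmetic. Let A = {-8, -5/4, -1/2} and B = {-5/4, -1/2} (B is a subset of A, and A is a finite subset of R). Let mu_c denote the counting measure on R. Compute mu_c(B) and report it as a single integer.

Counting measure assigns mu_c(E) = |E| (number of elements) when E is finite.
B has 2 element(s), so mu_c(B) = 2.

2


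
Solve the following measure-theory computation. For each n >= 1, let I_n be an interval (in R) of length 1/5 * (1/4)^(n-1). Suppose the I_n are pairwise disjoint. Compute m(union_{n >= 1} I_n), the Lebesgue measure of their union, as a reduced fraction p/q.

By countable additivity of the Lebesgue measure on pairwise disjoint measurable sets,
  m(union_{n >= 1} I_n) = sum_{n >= 1} m(I_n) = sum_{n >= 1} a * r^(n-1),
  with a = 1/5 and r = 1/4.
Since 0 < r = 1/4 < 1, the geometric series converges:
  sum_{n >= 1} a * r^(n-1) = a / (1 - r).
  = 1/5 / (1 - 1/4)
  = 1/5 / (3/4)
  = 4/15.

4/15


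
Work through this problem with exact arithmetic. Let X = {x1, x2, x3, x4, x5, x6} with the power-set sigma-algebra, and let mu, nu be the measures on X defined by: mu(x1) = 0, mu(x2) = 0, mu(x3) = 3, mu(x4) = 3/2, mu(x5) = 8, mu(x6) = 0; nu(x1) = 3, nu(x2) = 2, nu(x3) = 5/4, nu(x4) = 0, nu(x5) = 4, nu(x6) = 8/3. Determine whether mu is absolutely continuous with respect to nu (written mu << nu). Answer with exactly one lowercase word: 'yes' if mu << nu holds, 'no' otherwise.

mu << nu means: every nu-null measurable set is also mu-null; equivalently, for every atom x, if nu({x}) = 0 then mu({x}) = 0.
Checking each atom:
  x1: nu = 3 > 0 -> no constraint.
  x2: nu = 2 > 0 -> no constraint.
  x3: nu = 5/4 > 0 -> no constraint.
  x4: nu = 0, mu = 3/2 > 0 -> violates mu << nu.
  x5: nu = 4 > 0 -> no constraint.
  x6: nu = 8/3 > 0 -> no constraint.
The atom(s) x4 violate the condition (nu = 0 but mu > 0). Therefore mu is NOT absolutely continuous w.r.t. nu.

no


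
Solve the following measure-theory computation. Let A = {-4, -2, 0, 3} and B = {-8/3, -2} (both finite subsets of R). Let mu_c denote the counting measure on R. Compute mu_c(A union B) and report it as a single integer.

Counting measure on a finite set equals cardinality. By inclusion-exclusion, |A union B| = |A| + |B| - |A cap B|.
|A| = 4, |B| = 2, |A cap B| = 1.
So mu_c(A union B) = 4 + 2 - 1 = 5.

5


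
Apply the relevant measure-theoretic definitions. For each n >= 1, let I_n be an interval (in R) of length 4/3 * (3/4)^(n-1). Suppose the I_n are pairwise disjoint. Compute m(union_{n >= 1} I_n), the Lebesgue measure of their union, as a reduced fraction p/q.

By countable additivity of the Lebesgue measure on pairwise disjoint measurable sets,
  m(union_{n >= 1} I_n) = sum_{n >= 1} m(I_n) = sum_{n >= 1} a * r^(n-1),
  with a = 4/3 and r = 3/4.
Since 0 < r = 3/4 < 1, the geometric series converges:
  sum_{n >= 1} a * r^(n-1) = a / (1 - r).
  = 4/3 / (1 - 3/4)
  = 4/3 / (1/4)
  = 16/3.

16/3


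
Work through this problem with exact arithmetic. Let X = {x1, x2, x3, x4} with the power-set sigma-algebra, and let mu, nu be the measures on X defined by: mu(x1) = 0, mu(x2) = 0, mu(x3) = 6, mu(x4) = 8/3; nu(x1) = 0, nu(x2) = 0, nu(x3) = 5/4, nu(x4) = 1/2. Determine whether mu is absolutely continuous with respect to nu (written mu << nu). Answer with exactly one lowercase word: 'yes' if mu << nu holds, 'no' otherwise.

mu << nu means: every nu-null measurable set is also mu-null; equivalently, for every atom x, if nu({x}) = 0 then mu({x}) = 0.
Checking each atom:
  x1: nu = 0, mu = 0 -> consistent with mu << nu.
  x2: nu = 0, mu = 0 -> consistent with mu << nu.
  x3: nu = 5/4 > 0 -> no constraint.
  x4: nu = 1/2 > 0 -> no constraint.
No atom violates the condition. Therefore mu << nu.

yes


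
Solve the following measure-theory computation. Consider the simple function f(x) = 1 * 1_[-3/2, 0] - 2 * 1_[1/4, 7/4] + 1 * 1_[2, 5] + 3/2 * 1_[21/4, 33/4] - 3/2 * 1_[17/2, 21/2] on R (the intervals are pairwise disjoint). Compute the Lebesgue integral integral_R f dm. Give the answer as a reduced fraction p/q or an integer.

For a simple function f = sum_i c_i * 1_{A_i} with disjoint A_i,
  integral f dm = sum_i c_i * m(A_i).
Lengths of the A_i:
  m(A_1) = 0 - (-3/2) = 3/2.
  m(A_2) = 7/4 - 1/4 = 3/2.
  m(A_3) = 5 - 2 = 3.
  m(A_4) = 33/4 - 21/4 = 3.
  m(A_5) = 21/2 - 17/2 = 2.
Contributions c_i * m(A_i):
  (1) * (3/2) = 3/2.
  (-2) * (3/2) = -3.
  (1) * (3) = 3.
  (3/2) * (3) = 9/2.
  (-3/2) * (2) = -3.
Total: 3/2 - 3 + 3 + 9/2 - 3 = 3.

3


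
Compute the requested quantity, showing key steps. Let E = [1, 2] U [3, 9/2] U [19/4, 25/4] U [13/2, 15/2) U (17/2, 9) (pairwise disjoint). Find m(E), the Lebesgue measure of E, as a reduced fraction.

For pairwise disjoint intervals, m(union_i I_i) = sum_i m(I_i),
and m is invariant under swapping open/closed endpoints (single points have measure 0).
So m(E) = sum_i (b_i - a_i).
  I_1 has length 2 - 1 = 1.
  I_2 has length 9/2 - 3 = 3/2.
  I_3 has length 25/4 - 19/4 = 3/2.
  I_4 has length 15/2 - 13/2 = 1.
  I_5 has length 9 - 17/2 = 1/2.
Summing:
  m(E) = 1 + 3/2 + 3/2 + 1 + 1/2 = 11/2.

11/2


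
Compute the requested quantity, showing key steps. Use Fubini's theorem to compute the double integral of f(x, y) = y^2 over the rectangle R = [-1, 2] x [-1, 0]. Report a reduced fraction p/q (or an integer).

f(x, y) is a tensor product of a function of x and a function of y, and both factors are bounded continuous (hence Lebesgue integrable) on the rectangle, so Fubini's theorem applies:
  integral_R f d(m x m) = (integral_a1^b1 1 dx) * (integral_a2^b2 y^2 dy).
Inner integral in x: integral_{-1}^{2} 1 dx = (2^1 - (-1)^1)/1
  = 3.
Inner integral in y: integral_{-1}^{0} y^2 dy = (0^3 - (-1)^3)/3
  = 1/3.
Product: (3) * (1/3) = 1.

1


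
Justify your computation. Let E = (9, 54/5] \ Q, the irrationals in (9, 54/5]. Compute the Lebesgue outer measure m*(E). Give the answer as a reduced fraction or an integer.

The interval I = (9, 54/5] has m(I) = 54/5 - 9 = 9/5 (endpoints are measure-zero, so open/closed/half-open agree). Write I = (I cap Q) u (I \ Q). The rationals in I are countable, so m*(I cap Q) = 0 (cover each rational by intervals whose total length is arbitrarily small). By countable subadditivity m*(I) <= m*(I cap Q) + m*(I \ Q), hence m*(I \ Q) >= m(I) = 9/5. The reverse inequality m*(I \ Q) <= m*(I) = 9/5 is trivial since (I \ Q) is a subset of I. Therefore m*(I \ Q) = 9/5.

9/5


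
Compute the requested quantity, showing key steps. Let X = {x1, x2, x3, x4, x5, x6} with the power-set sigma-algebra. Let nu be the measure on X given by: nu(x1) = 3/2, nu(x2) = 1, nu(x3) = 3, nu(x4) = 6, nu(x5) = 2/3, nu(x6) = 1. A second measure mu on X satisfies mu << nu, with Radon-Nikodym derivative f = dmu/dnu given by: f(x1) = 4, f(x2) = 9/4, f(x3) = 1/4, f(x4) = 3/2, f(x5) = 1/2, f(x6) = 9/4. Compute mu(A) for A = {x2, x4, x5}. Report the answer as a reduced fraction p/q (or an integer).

By the defining property of the Radon-Nikodym derivative, for every measurable set A,
  mu(A) = integral_A f dnu.
Since nu is a discrete measure concentrated on the atoms of X, the integral over A reduces to the sum
  mu(A) = sum_{x in A} f(x) * nu({x}).
Computing each term:
  x2: f(x2) * nu(x2) = 9/4 * 1 = 9/4.
  x4: f(x4) * nu(x4) = 3/2 * 6 = 9.
  x5: f(x5) * nu(x5) = 1/2 * 2/3 = 1/3.
Summing: mu(A) = 9/4 + 9 + 1/3 = 139/12.

139/12


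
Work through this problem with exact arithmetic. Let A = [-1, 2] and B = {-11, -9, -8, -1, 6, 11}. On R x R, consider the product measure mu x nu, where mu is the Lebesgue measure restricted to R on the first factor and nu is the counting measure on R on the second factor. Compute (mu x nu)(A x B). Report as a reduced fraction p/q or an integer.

For a measurable rectangle A x B, the product measure satisfies
  (mu x nu)(A x B) = mu(A) * nu(B).
  mu(A) = 3.
  nu(B) = 6.
  (mu x nu)(A x B) = 3 * 6 = 18.

18


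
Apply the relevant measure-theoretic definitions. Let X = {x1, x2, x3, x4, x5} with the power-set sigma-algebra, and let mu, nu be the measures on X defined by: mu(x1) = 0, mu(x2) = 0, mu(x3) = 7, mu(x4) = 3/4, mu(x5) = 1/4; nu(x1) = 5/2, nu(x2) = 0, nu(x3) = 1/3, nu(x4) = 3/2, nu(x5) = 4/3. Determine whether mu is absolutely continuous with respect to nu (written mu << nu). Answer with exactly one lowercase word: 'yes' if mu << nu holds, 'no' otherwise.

mu << nu means: every nu-null measurable set is also mu-null; equivalently, for every atom x, if nu({x}) = 0 then mu({x}) = 0.
Checking each atom:
  x1: nu = 5/2 > 0 -> no constraint.
  x2: nu = 0, mu = 0 -> consistent with mu << nu.
  x3: nu = 1/3 > 0 -> no constraint.
  x4: nu = 3/2 > 0 -> no constraint.
  x5: nu = 4/3 > 0 -> no constraint.
No atom violates the condition. Therefore mu << nu.

yes


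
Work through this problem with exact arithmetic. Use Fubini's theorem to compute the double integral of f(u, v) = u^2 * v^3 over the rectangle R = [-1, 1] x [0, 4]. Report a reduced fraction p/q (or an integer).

f(u, v) is a tensor product of a function of u and a function of v, and both factors are bounded continuous (hence Lebesgue integrable) on the rectangle, so Fubini's theorem applies:
  integral_R f d(m x m) = (integral_a1^b1 u^2 du) * (integral_a2^b2 v^3 dv).
Inner integral in u: integral_{-1}^{1} u^2 du = (1^3 - (-1)^3)/3
  = 2/3.
Inner integral in v: integral_{0}^{4} v^3 dv = (4^4 - 0^4)/4
  = 64.
Product: (2/3) * (64) = 128/3.

128/3


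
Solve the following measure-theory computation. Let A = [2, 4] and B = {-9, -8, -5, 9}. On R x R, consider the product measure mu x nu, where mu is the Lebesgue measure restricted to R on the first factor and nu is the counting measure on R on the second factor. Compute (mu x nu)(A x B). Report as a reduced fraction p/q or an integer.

For a measurable rectangle A x B, the product measure satisfies
  (mu x nu)(A x B) = mu(A) * nu(B).
  mu(A) = 2.
  nu(B) = 4.
  (mu x nu)(A x B) = 2 * 4 = 8.

8


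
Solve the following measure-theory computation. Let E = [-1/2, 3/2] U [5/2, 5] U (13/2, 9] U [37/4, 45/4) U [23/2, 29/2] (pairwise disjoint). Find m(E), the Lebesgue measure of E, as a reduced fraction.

For pairwise disjoint intervals, m(union_i I_i) = sum_i m(I_i),
and m is invariant under swapping open/closed endpoints (single points have measure 0).
So m(E) = sum_i (b_i - a_i).
  I_1 has length 3/2 - (-1/2) = 2.
  I_2 has length 5 - 5/2 = 5/2.
  I_3 has length 9 - 13/2 = 5/2.
  I_4 has length 45/4 - 37/4 = 2.
  I_5 has length 29/2 - 23/2 = 3.
Summing:
  m(E) = 2 + 5/2 + 5/2 + 2 + 3 = 12.

12


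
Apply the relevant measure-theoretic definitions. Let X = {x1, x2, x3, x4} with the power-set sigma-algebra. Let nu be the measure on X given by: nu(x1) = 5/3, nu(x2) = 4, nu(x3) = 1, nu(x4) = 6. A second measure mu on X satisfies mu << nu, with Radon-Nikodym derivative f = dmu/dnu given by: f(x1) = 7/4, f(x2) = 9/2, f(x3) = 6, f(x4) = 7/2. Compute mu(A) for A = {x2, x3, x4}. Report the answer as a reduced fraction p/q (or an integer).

By the defining property of the Radon-Nikodym derivative, for every measurable set A,
  mu(A) = integral_A f dnu.
Since nu is a discrete measure concentrated on the atoms of X, the integral over A reduces to the sum
  mu(A) = sum_{x in A} f(x) * nu({x}).
Computing each term:
  x2: f(x2) * nu(x2) = 9/2 * 4 = 18.
  x3: f(x3) * nu(x3) = 6 * 1 = 6.
  x4: f(x4) * nu(x4) = 7/2 * 6 = 21.
Summing: mu(A) = 18 + 6 + 21 = 45.

45


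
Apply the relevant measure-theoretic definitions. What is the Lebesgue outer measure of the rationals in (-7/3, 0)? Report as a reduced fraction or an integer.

Q cap (-7/3, 0) is countable; list its elements as q_1, q_2, ... . Fix eps > 0 and cover the k-th point by an interval of length eps * 2^(-k). The cover has total length eps * sum_{k>=1} 2^(-k) = eps, so by definition of outer measure m*(Q cap (-7/3, 0)) <= eps. Since eps was arbitrary and m* >= 0, the outer measure is 0.

0


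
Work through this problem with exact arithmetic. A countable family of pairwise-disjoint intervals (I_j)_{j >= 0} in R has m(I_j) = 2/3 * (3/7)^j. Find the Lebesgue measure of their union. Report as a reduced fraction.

By countable additivity of the Lebesgue measure on pairwise disjoint measurable sets,
  m(union_{j >= 0} I_j) = sum_{j >= 0} m(I_j) = sum_{j >= 0} a * r^j,
  with a = 2/3 and r = 3/7.
Since 0 < r = 3/7 < 1, the geometric series converges:
  sum_{j >= 0} a * r^j = a / (1 - r).
  = 2/3 / (1 - 3/7)
  = 2/3 / (4/7)
  = 7/6.

7/6


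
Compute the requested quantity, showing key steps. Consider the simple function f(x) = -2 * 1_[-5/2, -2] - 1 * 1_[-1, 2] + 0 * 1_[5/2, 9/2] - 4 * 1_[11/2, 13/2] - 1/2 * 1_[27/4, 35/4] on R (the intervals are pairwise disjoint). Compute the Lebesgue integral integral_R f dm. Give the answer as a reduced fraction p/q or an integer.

For a simple function f = sum_i c_i * 1_{A_i} with disjoint A_i,
  integral f dm = sum_i c_i * m(A_i).
Lengths of the A_i:
  m(A_1) = -2 - (-5/2) = 1/2.
  m(A_2) = 2 - (-1) = 3.
  m(A_3) = 9/2 - 5/2 = 2.
  m(A_4) = 13/2 - 11/2 = 1.
  m(A_5) = 35/4 - 27/4 = 2.
Contributions c_i * m(A_i):
  (-2) * (1/2) = -1.
  (-1) * (3) = -3.
  (0) * (2) = 0.
  (-4) * (1) = -4.
  (-1/2) * (2) = -1.
Total: -1 - 3 + 0 - 4 - 1 = -9.

-9


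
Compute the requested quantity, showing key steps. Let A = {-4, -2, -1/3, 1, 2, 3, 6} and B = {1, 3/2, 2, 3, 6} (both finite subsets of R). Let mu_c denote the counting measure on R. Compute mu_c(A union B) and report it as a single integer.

Counting measure on a finite set equals cardinality. By inclusion-exclusion, |A union B| = |A| + |B| - |A cap B|.
|A| = 7, |B| = 5, |A cap B| = 4.
So mu_c(A union B) = 7 + 5 - 4 = 8.

8


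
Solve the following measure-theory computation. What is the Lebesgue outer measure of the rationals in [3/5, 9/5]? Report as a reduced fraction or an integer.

E = Q cap [3/5, 9/5] is a subset of Q, which is countable. Enumerate Q = {q_1, q_2, ...}; for any eps > 0, cover q_k by the open interval (q_k - eps/2^(k+1), q_k + eps/2^(k+1)), of length eps/2^k. The total cover length is sum_{k>=1} eps/2^k = eps. Hence m*(E) <= m*(Q) <= eps for every eps > 0, and since outer measure is non-negative, m*(E) = 0.

0


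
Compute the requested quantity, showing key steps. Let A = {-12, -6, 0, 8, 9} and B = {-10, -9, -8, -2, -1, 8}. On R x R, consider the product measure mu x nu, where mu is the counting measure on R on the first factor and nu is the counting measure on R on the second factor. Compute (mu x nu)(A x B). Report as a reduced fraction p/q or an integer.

For a measurable rectangle A x B, the product measure satisfies
  (mu x nu)(A x B) = mu(A) * nu(B).
  mu(A) = 5.
  nu(B) = 6.
  (mu x nu)(A x B) = 5 * 6 = 30.

30


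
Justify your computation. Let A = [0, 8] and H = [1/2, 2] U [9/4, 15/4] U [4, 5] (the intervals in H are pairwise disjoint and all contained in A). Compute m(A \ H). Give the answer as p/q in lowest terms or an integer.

The ambient interval has length m(A) = 8 - 0 = 8.
Since the holes are disjoint and sit inside A, by finite additivity
  m(H) = sum_i (b_i - a_i), and m(A \ H) = m(A) - m(H).
Computing the hole measures:
  m(H_1) = 2 - 1/2 = 3/2.
  m(H_2) = 15/4 - 9/4 = 3/2.
  m(H_3) = 5 - 4 = 1.
Summed: m(H) = 3/2 + 3/2 + 1 = 4.
So m(A \ H) = 8 - 4 = 4.

4


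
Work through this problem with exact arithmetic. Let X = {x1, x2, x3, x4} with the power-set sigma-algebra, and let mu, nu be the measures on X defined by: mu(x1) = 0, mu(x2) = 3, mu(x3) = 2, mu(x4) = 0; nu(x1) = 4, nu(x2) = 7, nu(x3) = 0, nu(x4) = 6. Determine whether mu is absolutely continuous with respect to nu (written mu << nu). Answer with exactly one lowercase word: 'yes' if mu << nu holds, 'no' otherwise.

mu << nu means: every nu-null measurable set is also mu-null; equivalently, for every atom x, if nu({x}) = 0 then mu({x}) = 0.
Checking each atom:
  x1: nu = 4 > 0 -> no constraint.
  x2: nu = 7 > 0 -> no constraint.
  x3: nu = 0, mu = 2 > 0 -> violates mu << nu.
  x4: nu = 6 > 0 -> no constraint.
The atom(s) x3 violate the condition (nu = 0 but mu > 0). Therefore mu is NOT absolutely continuous w.r.t. nu.

no


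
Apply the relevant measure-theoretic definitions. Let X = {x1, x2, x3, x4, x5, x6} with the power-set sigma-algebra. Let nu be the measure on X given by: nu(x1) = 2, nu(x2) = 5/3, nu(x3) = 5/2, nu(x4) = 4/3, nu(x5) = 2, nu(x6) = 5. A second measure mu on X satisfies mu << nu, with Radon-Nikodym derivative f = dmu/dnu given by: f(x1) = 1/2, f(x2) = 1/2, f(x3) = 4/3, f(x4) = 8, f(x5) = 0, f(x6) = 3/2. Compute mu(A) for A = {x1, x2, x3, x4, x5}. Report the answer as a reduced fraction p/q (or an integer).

By the defining property of the Radon-Nikodym derivative, for every measurable set A,
  mu(A) = integral_A f dnu.
Since nu is a discrete measure concentrated on the atoms of X, the integral over A reduces to the sum
  mu(A) = sum_{x in A} f(x) * nu({x}).
Computing each term:
  x1: f(x1) * nu(x1) = 1/2 * 2 = 1.
  x2: f(x2) * nu(x2) = 1/2 * 5/3 = 5/6.
  x3: f(x3) * nu(x3) = 4/3 * 5/2 = 10/3.
  x4: f(x4) * nu(x4) = 8 * 4/3 = 32/3.
  x5: f(x5) * nu(x5) = 0 * 2 = 0.
Summing: mu(A) = 1 + 5/6 + 10/3 + 32/3 + 0 = 95/6.

95/6


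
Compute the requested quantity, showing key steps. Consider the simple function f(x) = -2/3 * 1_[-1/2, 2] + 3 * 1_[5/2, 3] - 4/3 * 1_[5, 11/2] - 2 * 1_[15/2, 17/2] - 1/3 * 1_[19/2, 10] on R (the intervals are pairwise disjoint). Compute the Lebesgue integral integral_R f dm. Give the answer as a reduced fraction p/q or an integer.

For a simple function f = sum_i c_i * 1_{A_i} with disjoint A_i,
  integral f dm = sum_i c_i * m(A_i).
Lengths of the A_i:
  m(A_1) = 2 - (-1/2) = 5/2.
  m(A_2) = 3 - 5/2 = 1/2.
  m(A_3) = 11/2 - 5 = 1/2.
  m(A_4) = 17/2 - 15/2 = 1.
  m(A_5) = 10 - 19/2 = 1/2.
Contributions c_i * m(A_i):
  (-2/3) * (5/2) = -5/3.
  (3) * (1/2) = 3/2.
  (-4/3) * (1/2) = -2/3.
  (-2) * (1) = -2.
  (-1/3) * (1/2) = -1/6.
Total: -5/3 + 3/2 - 2/3 - 2 - 1/6 = -3.

-3


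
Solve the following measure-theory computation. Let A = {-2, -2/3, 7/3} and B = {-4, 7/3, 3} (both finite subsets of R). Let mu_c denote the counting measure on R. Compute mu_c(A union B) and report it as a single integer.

Counting measure on a finite set equals cardinality. By inclusion-exclusion, |A union B| = |A| + |B| - |A cap B|.
|A| = 3, |B| = 3, |A cap B| = 1.
So mu_c(A union B) = 3 + 3 - 1 = 5.

5


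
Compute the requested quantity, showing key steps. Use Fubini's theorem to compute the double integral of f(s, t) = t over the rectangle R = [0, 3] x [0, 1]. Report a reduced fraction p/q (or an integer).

f(s, t) is a tensor product of a function of s and a function of t, and both factors are bounded continuous (hence Lebesgue integrable) on the rectangle, so Fubini's theorem applies:
  integral_R f d(m x m) = (integral_a1^b1 1 ds) * (integral_a2^b2 t dt).
Inner integral in s: integral_{0}^{3} 1 ds = (3^1 - 0^1)/1
  = 3.
Inner integral in t: integral_{0}^{1} t dt = (1^2 - 0^2)/2
  = 1/2.
Product: (3) * (1/2) = 3/2.

3/2
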